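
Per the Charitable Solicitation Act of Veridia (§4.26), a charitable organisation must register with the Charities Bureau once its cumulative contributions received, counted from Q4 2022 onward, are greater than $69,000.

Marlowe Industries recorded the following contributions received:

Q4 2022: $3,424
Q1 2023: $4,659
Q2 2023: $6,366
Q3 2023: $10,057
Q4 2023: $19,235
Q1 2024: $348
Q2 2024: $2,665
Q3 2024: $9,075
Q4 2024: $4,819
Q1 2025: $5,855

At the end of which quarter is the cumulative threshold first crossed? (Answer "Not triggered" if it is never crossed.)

Not triggered

Through Q4 2022: $3,424
Through Q1 2023: $8,083
Through Q2 2023: $14,449
Through Q3 2023: $24,506
Through Q4 2023: $43,741
Through Q1 2024: $44,089
Through Q2 2024: $46,754
Through Q3 2024: $55,829
Through Q4 2024: $60,648
Through Q1 2025: $66,503
Final cumulative total $66,503 ≤ $69,000; the threshold is never exceeded.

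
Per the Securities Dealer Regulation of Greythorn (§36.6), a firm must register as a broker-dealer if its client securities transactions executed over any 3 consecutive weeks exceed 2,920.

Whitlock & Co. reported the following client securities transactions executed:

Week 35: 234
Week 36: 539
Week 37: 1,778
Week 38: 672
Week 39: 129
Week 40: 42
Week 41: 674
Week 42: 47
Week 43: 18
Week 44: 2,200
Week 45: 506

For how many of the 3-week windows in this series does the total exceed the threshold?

Week 35–Week 37: 234 + 539 + 1,778 = 2,551 (under)
Week 36–Week 38: 539 + 1,778 + 672 = 2,989 (over)
Week 37–Week 39: 1,778 + 672 + 129 = 2,579 (under)
Week 38–Week 40: 672 + 129 + 42 = 843 (under)
Week 39–Week 41: 129 + 42 + 674 = 845 (under)
Week 40–Week 42: 42 + 674 + 47 = 763 (under)
Week 41–Week 43: 674 + 47 + 18 = 739 (under)
Week 42–Week 44: 47 + 18 + 2,200 = 2,265 (under)
Week 43–Week 45: 18 + 2,200 + 506 = 2,724 (under)
1 window exceeds the threshold.

1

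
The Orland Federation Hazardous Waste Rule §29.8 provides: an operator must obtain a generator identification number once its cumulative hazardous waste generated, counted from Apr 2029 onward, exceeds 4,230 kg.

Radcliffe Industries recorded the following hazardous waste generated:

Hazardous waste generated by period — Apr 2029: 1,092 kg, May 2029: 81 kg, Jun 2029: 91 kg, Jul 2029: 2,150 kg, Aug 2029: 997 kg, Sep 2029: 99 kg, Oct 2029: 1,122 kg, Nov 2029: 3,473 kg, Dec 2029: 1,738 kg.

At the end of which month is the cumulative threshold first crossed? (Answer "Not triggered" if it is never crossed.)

Through Apr 2029: 1,092 kg
Through May 2029: 1,173 kg
Through Jun 2029: 1,264 kg
Through Jul 2029: 3,414 kg
Through Aug 2029: 4,411 kg ← exceeds threshold

Aug 2029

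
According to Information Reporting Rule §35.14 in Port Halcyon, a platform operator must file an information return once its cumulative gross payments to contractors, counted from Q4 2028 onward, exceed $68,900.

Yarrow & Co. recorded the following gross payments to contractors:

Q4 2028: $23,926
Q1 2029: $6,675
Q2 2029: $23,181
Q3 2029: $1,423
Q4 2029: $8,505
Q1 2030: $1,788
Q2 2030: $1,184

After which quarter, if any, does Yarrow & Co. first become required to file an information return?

Not triggered

Through Q4 2028: $23,926
Through Q1 2029: $30,601
Through Q2 2029: $53,782
Through Q3 2029: $55,205
Through Q4 2029: $63,710
Through Q1 2030: $65,498
Through Q2 2030: $66,682
Final cumulative total $66,682 ≤ $68,900; the threshold is never exceeded.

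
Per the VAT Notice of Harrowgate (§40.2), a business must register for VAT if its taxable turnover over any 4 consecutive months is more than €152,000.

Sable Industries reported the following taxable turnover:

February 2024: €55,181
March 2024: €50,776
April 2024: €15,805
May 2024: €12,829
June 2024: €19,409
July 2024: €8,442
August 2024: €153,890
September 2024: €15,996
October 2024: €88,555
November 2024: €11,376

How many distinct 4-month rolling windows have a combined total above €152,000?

February 2024–May 2024: €55,181 + €50,776 + €15,805 + €12,829 = €134,591 (under)
March 2024–June 2024: €50,776 + €15,805 + €12,829 + €19,409 = €98,819 (under)
April 2024–July 2024: €15,805 + €12,829 + €19,409 + €8,442 = €56,485 (under)
May 2024–August 2024: €12,829 + €19,409 + €8,442 + €153,890 = €194,570 (over)
June 2024–September 2024: €19,409 + €8,442 + €153,890 + €15,996 = €197,737 (over)
July 2024–October 2024: €8,442 + €153,890 + €15,996 + €88,555 = €266,883 (over)
August 2024–November 2024: €153,890 + €15,996 + €88,555 + €11,376 = €269,817 (over)
4 windows exceed the threshold.

4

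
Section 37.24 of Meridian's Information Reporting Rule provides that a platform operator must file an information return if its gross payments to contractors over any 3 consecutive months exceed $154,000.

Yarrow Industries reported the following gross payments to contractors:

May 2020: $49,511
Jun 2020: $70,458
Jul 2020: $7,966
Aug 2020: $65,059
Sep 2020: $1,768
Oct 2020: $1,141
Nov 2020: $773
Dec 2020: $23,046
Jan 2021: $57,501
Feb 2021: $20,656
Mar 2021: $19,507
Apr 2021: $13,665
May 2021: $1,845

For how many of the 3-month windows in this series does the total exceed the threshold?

0

May 2020–Jul 2020: $49,511 + $70,458 + $7,966 = $127,935 (under)
Jun 2020–Aug 2020: $70,458 + $7,966 + $65,059 = $143,483 (under)
Jul 2020–Sep 2020: $7,966 + $65,059 + $1,768 = $74,793 (under)
Aug 2020–Oct 2020: $65,059 + $1,768 + $1,141 = $67,968 (under)
Sep 2020–Nov 2020: $1,768 + $1,141 + $773 = $3,682 (under)
Oct 2020–Dec 2020: $1,141 + $773 + $23,046 = $24,960 (under)
Nov 2020–Jan 2021: $773 + $23,046 + $57,501 = $81,320 (under)
Dec 2020–Feb 2021: $23,046 + $57,501 + $20,656 = $101,203 (under)
Jan 2021–Mar 2021: $57,501 + $20,656 + $19,507 = $97,664 (under)
Feb 2021–Apr 2021: $20,656 + $19,507 + $13,665 = $53,828 (under)
Mar 2021–May 2021: $19,507 + $13,665 + $1,845 = $35,017 (under)
0 windows exceed the threshold.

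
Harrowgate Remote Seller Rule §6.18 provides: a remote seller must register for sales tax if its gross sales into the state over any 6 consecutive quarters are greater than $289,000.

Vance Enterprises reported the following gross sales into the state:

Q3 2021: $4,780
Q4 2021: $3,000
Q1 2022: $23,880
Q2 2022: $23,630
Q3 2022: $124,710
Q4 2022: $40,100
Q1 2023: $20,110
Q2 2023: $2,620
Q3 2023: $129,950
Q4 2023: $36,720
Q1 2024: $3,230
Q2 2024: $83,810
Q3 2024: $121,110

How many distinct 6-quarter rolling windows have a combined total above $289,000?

Q3 2021–Q4 2022: $4,780 + $3,000 + $23,880 + $23,630 + $124,710 + $40,100 = $220,100 (under)
Q4 2021–Q1 2023: $3,000 + $23,880 + $23,630 + $124,710 + $40,100 + $20,110 = $235,430 (under)
Q1 2022–Q2 2023: $23,880 + $23,630 + $124,710 + $40,100 + $20,110 + $2,620 = $235,050 (under)
Q2 2022–Q3 2023: $23,630 + $124,710 + $40,100 + $20,110 + $2,620 + $129,950 = $341,120 (over)
Q3 2022–Q4 2023: $124,710 + $40,100 + $20,110 + $2,620 + $129,950 + $36,720 = $354,210 (over)
Q4 2022–Q1 2024: $40,100 + $20,110 + $2,620 + $129,950 + $36,720 + $3,230 = $232,730 (under)
Q1 2023–Q2 2024: $20,110 + $2,620 + $129,950 + $36,720 + $3,230 + $83,810 = $276,440 (under)
Q2 2023–Q3 2024: $2,620 + $129,950 + $36,720 + $3,230 + $83,810 + $121,110 = $377,440 (over)
3 windows exceed the threshold.

3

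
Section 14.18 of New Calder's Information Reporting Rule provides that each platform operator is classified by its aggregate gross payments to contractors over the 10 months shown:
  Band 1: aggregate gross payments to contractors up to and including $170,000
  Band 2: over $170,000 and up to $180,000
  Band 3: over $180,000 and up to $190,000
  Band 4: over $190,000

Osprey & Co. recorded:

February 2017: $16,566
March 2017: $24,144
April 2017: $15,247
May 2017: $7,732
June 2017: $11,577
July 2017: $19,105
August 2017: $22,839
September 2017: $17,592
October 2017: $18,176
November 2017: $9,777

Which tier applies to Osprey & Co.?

Band 1

Aggregate gross payments to contractors: $16,566 + $24,144 + $15,247 + $7,732 + $11,577 + $19,105 + $22,839 + $17,592 + $18,176 + $9,777 = $162,755.
$162,755 ≤ $170,000, so Band 1 applies.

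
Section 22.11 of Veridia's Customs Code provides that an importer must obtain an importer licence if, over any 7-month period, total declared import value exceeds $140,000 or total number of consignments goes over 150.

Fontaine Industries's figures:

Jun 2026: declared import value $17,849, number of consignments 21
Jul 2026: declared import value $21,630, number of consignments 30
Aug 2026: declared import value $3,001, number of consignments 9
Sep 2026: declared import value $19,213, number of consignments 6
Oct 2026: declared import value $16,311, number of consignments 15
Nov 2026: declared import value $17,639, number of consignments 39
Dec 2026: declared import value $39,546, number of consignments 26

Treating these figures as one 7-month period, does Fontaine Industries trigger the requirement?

No

Total declared import value: $17,849 + $21,630 + $3,001 + $19,213 + $16,311 + $17,639 + $39,546 = $135,189 (≤ $140,000).
Total number of consignments: 21 + 30 + 9 + 6 + 15 + 39 + 26 = 146 (≤ 150).
The test is 'or': neither threshold is exceeded.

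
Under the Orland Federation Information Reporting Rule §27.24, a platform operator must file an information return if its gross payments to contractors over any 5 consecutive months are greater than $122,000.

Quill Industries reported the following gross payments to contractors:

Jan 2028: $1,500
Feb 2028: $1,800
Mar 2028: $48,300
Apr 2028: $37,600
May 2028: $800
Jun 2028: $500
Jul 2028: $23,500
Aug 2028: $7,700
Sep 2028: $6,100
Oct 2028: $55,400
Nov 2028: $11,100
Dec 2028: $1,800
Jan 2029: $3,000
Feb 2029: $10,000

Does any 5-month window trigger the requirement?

No

Jan 2028–May 2028: $1,500 + $1,800 + $48,300 + $37,600 + $800 = $90,000 (under)
Feb 2028–Jun 2028: $1,800 + $48,300 + $37,600 + $800 + $500 = $89,000 (under)
Mar 2028–Jul 2028: $48,300 + $37,600 + $800 + $500 + $23,500 = $110,700 (under)
Apr 2028–Aug 2028: $37,600 + $800 + $500 + $23,500 + $7,700 = $70,100 (under)
May 2028–Sep 2028: $800 + $500 + $23,500 + $7,700 + $6,100 = $38,600 (under)
Jun 2028–Oct 2028: $500 + $23,500 + $7,700 + $6,100 + $55,400 = $93,200 (under)
Jul 2028–Nov 2028: $23,500 + $7,700 + $6,100 + $55,400 + $11,100 = $103,800 (under)
Aug 2028–Dec 2028: $7,700 + $6,100 + $55,400 + $11,100 + $1,800 = $82,100 (under)
Sep 2028–Jan 2029: $6,100 + $55,400 + $11,100 + $1,800 + $3,000 = $77,400 (under)
Oct 2028–Feb 2029: $55,400 + $11,100 + $1,800 + $3,000 + $10,000 = $81,300 (under)
No window exceeds $122,000.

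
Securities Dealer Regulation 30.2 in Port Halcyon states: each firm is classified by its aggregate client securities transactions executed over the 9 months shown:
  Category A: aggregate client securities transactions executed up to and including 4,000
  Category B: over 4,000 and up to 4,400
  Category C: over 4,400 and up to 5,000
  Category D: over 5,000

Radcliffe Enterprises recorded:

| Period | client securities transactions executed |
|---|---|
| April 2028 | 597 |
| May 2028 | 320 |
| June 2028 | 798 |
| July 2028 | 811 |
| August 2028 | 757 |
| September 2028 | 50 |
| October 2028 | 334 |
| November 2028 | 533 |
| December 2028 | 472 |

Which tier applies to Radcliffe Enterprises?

Category C

Aggregate client securities transactions executed: 597 + 320 + 798 + 811 + 757 + 50 + 334 + 533 + 472 = 4,672.
4,400 < 4,672 ≤ 5,000, so Category C applies.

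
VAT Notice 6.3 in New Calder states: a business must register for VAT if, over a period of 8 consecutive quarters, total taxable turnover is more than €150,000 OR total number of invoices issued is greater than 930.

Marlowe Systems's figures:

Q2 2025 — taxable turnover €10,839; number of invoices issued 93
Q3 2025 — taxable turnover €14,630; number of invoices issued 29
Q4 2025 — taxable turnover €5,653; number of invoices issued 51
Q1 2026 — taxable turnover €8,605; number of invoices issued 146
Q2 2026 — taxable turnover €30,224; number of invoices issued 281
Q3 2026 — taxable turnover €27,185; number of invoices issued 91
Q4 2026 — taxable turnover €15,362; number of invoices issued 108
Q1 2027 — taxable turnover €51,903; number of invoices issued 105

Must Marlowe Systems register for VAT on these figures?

Total taxable turnover: €10,839 + €14,630 + €5,653 + €8,605 + €30,224 + €27,185 + €15,362 + €51,903 = €164,401 (> €150,000).
Total number of invoices issued: 93 + 29 + 51 + 146 + 281 + 91 + 108 + 105 = 904 (≤ 930).
The test is 'or': at least one threshold is exceeded.

Yes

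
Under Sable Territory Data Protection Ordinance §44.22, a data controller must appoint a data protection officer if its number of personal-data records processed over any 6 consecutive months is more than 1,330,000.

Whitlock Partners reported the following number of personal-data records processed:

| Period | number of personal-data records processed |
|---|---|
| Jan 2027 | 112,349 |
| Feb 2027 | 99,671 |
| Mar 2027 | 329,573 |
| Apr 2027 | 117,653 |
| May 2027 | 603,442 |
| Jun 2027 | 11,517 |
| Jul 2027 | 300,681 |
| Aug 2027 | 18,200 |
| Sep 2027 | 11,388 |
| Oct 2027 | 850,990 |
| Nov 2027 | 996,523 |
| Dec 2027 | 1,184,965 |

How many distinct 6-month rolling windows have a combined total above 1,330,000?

5

Jan 2027–Jun 2027: 112,349 + 99,671 + 329,573 + 117,653 + 603,442 + 11,517 = 1,274,205 (under)
Feb 2027–Jul 2027: 99,671 + 329,573 + 117,653 + 603,442 + 11,517 + 300,681 = 1,462,537 (over)
Mar 2027–Aug 2027: 329,573 + 117,653 + 603,442 + 11,517 + 300,681 + 18,200 = 1,381,066 (over)
Apr 2027–Sep 2027: 117,653 + 603,442 + 11,517 + 300,681 + 18,200 + 11,388 = 1,062,881 (under)
May 2027–Oct 2027: 603,442 + 11,517 + 300,681 + 18,200 + 11,388 + 850,990 = 1,796,218 (over)
Jun 2027–Nov 2027: 11,517 + 300,681 + 18,200 + 11,388 + 850,990 + 996,523 = 2,189,299 (over)
Jul 2027–Dec 2027: 300,681 + 18,200 + 11,388 + 850,990 + 996,523 + 1,184,965 = 3,362,747 (over)
5 windows exceed the threshold.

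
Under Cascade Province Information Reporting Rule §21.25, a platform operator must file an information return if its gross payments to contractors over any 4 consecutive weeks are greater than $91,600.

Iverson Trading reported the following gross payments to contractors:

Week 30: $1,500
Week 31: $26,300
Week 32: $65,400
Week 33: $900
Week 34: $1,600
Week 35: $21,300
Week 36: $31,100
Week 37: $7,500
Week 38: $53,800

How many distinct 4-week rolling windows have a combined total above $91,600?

3

Week 30–Week 33: $1,500 + $26,300 + $65,400 + $900 = $94,100 (over)
Week 31–Week 34: $26,300 + $65,400 + $900 + $1,600 = $94,200 (over)
Week 32–Week 35: $65,400 + $900 + $1,600 + $21,300 = $89,200 (under)
Week 33–Week 36: $900 + $1,600 + $21,300 + $31,100 = $54,900 (under)
Week 34–Week 37: $1,600 + $21,300 + $31,100 + $7,500 = $61,500 (under)
Week 35–Week 38: $21,300 + $31,100 + $7,500 + $53,800 = $113,700 (over)
3 windows exceed the threshold.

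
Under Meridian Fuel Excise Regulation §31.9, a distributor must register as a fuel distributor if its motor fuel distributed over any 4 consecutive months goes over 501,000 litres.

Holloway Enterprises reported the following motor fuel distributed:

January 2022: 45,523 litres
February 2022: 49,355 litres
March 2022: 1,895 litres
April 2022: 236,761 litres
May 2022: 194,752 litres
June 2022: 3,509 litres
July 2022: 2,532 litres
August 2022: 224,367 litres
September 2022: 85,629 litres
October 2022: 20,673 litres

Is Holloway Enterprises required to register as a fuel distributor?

January 2022–April 2022: 45,523 litres + 49,355 litres + 1,895 litres + 236,761 litres = 333,534 litres (under)
February 2022–May 2022: 49,355 litres + 1,895 litres + 236,761 litres + 194,752 litres = 482,763 litres (under)
March 2022–June 2022: 1,895 litres + 236,761 litres + 194,752 litres + 3,509 litres = 436,917 litres (under)
April 2022–July 2022: 236,761 litres + 194,752 litres + 3,509 litres + 2,532 litres = 437,554 litres (under)
May 2022–August 2022: 194,752 litres + 3,509 litres + 2,532 litres + 224,367 litres = 425,160 litres (under)
June 2022–September 2022: 3,509 litres + 2,532 litres + 224,367 litres + 85,629 litres = 316,037 litres (under)
July 2022–October 2022: 2,532 litres + 224,367 litres + 85,629 litres + 20,673 litres = 333,201 litres (under)
No window exceeds 501,000 litres.

No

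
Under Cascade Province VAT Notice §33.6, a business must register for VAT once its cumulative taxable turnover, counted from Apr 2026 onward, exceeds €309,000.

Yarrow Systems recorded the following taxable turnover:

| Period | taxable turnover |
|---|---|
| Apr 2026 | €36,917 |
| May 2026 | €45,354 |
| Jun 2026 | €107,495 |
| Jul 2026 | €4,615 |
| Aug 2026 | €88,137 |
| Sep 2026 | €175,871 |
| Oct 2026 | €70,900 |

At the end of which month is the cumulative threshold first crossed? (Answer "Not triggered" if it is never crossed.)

Through Apr 2026: €36,917
Through May 2026: €82,271
Through Jun 2026: €189,766
Through Jul 2026: €194,381
Through Aug 2026: €282,518
Through Sep 2026: €458,389 ← exceeds threshold

Sep 2026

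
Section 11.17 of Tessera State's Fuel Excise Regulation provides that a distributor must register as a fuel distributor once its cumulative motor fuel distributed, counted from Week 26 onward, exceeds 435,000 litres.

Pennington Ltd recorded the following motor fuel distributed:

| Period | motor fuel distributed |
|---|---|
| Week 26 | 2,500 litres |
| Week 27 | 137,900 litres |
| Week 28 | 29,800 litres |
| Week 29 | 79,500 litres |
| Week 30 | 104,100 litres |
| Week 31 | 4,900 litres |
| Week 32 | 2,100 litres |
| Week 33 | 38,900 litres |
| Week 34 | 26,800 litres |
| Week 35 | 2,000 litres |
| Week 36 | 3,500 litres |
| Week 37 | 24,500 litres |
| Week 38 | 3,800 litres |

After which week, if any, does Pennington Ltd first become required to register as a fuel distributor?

Through Week 26: 2,500 litres
Through Week 27: 140,400 litres
Through Week 28: 170,200 litres
Through Week 29: 249,700 litres
Through Week 30: 353,800 litres
Through Week 31: 358,700 litres
Through Week 32: 360,800 litres
Through Week 33: 399,700 litres
Through Week 34: 426,500 litres
Through Week 35: 428,500 litres
Through Week 36: 432,000 litres
Through Week 37: 456,500 litres ← exceeds threshold

Week 37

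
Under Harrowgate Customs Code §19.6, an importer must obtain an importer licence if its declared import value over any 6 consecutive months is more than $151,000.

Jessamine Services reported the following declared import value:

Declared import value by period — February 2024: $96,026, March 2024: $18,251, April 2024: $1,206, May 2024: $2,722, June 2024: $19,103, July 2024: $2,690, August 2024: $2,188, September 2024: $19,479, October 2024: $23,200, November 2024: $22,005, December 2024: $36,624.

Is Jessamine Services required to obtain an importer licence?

No

February 2024–July 2024: $96,026 + $18,251 + $1,206 + $2,722 + $19,103 + $2,690 = $139,998 (under)
March 2024–August 2024: $18,251 + $1,206 + $2,722 + $19,103 + $2,690 + $2,188 = $46,160 (under)
April 2024–September 2024: $1,206 + $2,722 + $19,103 + $2,690 + $2,188 + $19,479 = $47,388 (under)
May 2024–October 2024: $2,722 + $19,103 + $2,690 + $2,188 + $19,479 + $23,200 = $69,382 (under)
June 2024–November 2024: $19,103 + $2,690 + $2,188 + $19,479 + $23,200 + $22,005 = $88,665 (under)
July 2024–December 2024: $2,690 + $2,188 + $19,479 + $23,200 + $22,005 + $36,624 = $106,186 (under)
No window exceeds $151,000.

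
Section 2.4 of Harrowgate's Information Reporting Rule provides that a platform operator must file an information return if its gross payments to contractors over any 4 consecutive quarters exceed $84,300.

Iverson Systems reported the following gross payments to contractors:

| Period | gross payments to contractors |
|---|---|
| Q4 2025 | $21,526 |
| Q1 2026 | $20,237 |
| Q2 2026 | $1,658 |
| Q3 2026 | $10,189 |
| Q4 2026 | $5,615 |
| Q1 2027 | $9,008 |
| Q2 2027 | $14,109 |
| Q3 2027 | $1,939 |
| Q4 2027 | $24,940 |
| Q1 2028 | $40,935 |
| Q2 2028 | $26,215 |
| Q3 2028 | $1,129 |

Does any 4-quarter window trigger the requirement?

Yes

Q4 2025–Q3 2026: $21,526 + $20,237 + $1,658 + $10,189 = $53,610 (under)
Q1 2026–Q4 2026: $20,237 + $1,658 + $10,189 + $5,615 = $37,699 (under)
Q2 2026–Q1 2027: $1,658 + $10,189 + $5,615 + $9,008 = $26,470 (under)
Q3 2026–Q2 2027: $10,189 + $5,615 + $9,008 + $14,109 = $38,921 (under)
Q4 2026–Q3 2027: $5,615 + $9,008 + $14,109 + $1,939 = $30,671 (under)
Q1 2027–Q4 2027: $9,008 + $14,109 + $1,939 + $24,940 = $49,996 (under)
Q2 2027–Q1 2028: $14,109 + $1,939 + $24,940 + $40,935 = $81,923 (under)
Q3 2027–Q2 2028: $1,939 + $24,940 + $40,935 + $26,215 = $94,029 (over)
Q4 2027–Q3 2028: $24,940 + $40,935 + $26,215 + $1,129 = $93,219 (over)
At least one window exceeds $84,300.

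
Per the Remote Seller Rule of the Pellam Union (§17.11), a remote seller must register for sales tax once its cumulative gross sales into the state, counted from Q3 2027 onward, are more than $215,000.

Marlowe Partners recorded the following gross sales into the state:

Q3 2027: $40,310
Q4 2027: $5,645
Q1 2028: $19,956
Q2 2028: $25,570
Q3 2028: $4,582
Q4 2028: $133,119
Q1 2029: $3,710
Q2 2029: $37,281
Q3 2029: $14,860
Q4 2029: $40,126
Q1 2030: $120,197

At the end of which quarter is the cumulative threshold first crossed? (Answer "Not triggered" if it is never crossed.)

Through Q3 2027: $40,310
Through Q4 2027: $45,955
Through Q1 2028: $65,911
Through Q2 2028: $91,481
Through Q3 2028: $96,063
Through Q4 2028: $229,182 ← exceeds threshold

Q4 2028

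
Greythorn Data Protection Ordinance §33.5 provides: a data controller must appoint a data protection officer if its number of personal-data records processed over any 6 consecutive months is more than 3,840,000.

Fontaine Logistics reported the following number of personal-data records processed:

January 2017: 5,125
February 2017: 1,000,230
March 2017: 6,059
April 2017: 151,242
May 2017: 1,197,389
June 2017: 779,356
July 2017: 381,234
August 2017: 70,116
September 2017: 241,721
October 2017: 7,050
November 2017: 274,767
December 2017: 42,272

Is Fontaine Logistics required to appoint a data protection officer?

No

January 2017–June 2017: 5,125 + 1,000,230 + 6,059 + 151,242 + 1,197,389 + 779,356 = 3,139,401 (under)
February 2017–July 2017: 1,000,230 + 6,059 + 151,242 + 1,197,389 + 779,356 + 381,234 = 3,515,510 (under)
March 2017–August 2017: 6,059 + 151,242 + 1,197,389 + 779,356 + 381,234 + 70,116 = 2,585,396 (under)
April 2017–September 2017: 151,242 + 1,197,389 + 779,356 + 381,234 + 70,116 + 241,721 = 2,821,058 (under)
May 2017–October 2017: 1,197,389 + 779,356 + 381,234 + 70,116 + 241,721 + 7,050 = 2,676,866 (under)
June 2017–November 2017: 779,356 + 381,234 + 70,116 + 241,721 + 7,050 + 274,767 = 1,754,244 (under)
July 2017–December 2017: 381,234 + 70,116 + 241,721 + 7,050 + 274,767 + 42,272 = 1,017,160 (under)
No window exceeds 3,840,000.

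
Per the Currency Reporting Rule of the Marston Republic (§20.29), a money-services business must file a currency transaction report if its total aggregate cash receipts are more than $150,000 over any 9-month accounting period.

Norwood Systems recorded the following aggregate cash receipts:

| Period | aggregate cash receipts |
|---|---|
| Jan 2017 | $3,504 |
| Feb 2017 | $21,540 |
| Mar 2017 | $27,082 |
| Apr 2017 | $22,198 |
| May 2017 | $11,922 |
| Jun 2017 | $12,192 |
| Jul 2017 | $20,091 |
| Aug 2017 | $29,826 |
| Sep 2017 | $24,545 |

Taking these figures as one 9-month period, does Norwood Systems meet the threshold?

Total aggregate cash receipts: $3,504 + $21,540 + $27,082 + $22,198 + $11,922 + $12,192 + $20,091 + $29,826 + $24,545 = $172,900.
$172,900 > $150,000, so the threshold is exceeded.

Yes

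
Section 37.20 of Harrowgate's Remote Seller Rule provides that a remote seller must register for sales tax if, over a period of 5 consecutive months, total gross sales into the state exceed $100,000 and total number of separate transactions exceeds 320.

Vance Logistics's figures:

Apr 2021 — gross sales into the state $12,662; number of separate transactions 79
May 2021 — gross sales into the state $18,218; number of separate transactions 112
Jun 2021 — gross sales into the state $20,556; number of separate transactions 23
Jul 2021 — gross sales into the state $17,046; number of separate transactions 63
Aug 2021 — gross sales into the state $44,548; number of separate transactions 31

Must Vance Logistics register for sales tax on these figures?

No

Total gross sales into the state: $12,662 + $18,218 + $20,556 + $17,046 + $44,548 = $113,030 (> $100,000).
Total number of separate transactions: 79 + 112 + 23 + 63 + 31 = 308 (≤ 320).
The test is 'and': the rule requires both, and at least one is not exceeded.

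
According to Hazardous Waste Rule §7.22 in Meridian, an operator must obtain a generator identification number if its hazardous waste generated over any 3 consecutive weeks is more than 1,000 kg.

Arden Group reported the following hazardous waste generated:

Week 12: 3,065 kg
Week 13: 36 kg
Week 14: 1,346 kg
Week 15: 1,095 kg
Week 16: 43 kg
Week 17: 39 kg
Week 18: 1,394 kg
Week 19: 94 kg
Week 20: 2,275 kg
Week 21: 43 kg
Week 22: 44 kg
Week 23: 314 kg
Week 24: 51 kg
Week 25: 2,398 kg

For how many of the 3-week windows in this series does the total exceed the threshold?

10

Week 12–Week 14: 3,065 kg + 36 kg + 1,346 kg = 4,447 kg (over)
Week 13–Week 15: 36 kg + 1,346 kg + 1,095 kg = 2,477 kg (over)
Week 14–Week 16: 1,346 kg + 1,095 kg + 43 kg = 2,484 kg (over)
Week 15–Week 17: 1,095 kg + 43 kg + 39 kg = 1,177 kg (over)
Week 16–Week 18: 43 kg + 39 kg + 1,394 kg = 1,476 kg (over)
Week 17–Week 19: 39 kg + 1,394 kg + 94 kg = 1,527 kg (over)
Week 18–Week 20: 1,394 kg + 94 kg + 2,275 kg = 3,763 kg (over)
Week 19–Week 21: 94 kg + 2,275 kg + 43 kg = 2,412 kg (over)
Week 20–Week 22: 2,275 kg + 43 kg + 44 kg = 2,362 kg (over)
Week 21–Week 23: 43 kg + 44 kg + 314 kg = 401 kg (under)
Week 22–Week 24: 44 kg + 314 kg + 51 kg = 409 kg (under)
Week 23–Week 25: 314 kg + 51 kg + 2,398 kg = 2,763 kg (over)
10 windows exceed the threshold.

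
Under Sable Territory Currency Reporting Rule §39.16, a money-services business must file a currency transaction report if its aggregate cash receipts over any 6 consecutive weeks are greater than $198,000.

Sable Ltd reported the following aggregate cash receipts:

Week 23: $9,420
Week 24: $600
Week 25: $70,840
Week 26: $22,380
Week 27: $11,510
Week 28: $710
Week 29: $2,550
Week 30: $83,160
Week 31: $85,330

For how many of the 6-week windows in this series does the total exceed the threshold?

Week 23–Week 28: $9,420 + $600 + $70,840 + $22,380 + $11,510 + $710 = $115,460 (under)
Week 24–Week 29: $600 + $70,840 + $22,380 + $11,510 + $710 + $2,550 = $108,590 (under)
Week 25–Week 30: $70,840 + $22,380 + $11,510 + $710 + $2,550 + $83,160 = $191,150 (under)
Week 26–Week 31: $22,380 + $11,510 + $710 + $2,550 + $83,160 + $85,330 = $205,640 (over)
1 window exceeds the threshold.

1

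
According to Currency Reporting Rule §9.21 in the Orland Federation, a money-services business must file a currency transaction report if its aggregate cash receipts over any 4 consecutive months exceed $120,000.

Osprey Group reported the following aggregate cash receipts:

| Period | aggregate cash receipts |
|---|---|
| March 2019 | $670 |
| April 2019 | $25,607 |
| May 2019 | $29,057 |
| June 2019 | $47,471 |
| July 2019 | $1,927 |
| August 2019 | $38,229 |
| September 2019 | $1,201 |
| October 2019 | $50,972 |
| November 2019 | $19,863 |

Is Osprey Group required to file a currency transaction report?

No

March 2019–June 2019: $670 + $25,607 + $29,057 + $47,471 = $102,805 (under)
April 2019–July 2019: $25,607 + $29,057 + $47,471 + $1,927 = $104,062 (under)
May 2019–August 2019: $29,057 + $47,471 + $1,927 + $38,229 = $116,684 (under)
June 2019–September 2019: $47,471 + $1,927 + $38,229 + $1,201 = $88,828 (under)
July 2019–October 2019: $1,927 + $38,229 + $1,201 + $50,972 = $92,329 (under)
August 2019–November 2019: $38,229 + $1,201 + $50,972 + $19,863 = $110,265 (under)
No window exceeds $120,000.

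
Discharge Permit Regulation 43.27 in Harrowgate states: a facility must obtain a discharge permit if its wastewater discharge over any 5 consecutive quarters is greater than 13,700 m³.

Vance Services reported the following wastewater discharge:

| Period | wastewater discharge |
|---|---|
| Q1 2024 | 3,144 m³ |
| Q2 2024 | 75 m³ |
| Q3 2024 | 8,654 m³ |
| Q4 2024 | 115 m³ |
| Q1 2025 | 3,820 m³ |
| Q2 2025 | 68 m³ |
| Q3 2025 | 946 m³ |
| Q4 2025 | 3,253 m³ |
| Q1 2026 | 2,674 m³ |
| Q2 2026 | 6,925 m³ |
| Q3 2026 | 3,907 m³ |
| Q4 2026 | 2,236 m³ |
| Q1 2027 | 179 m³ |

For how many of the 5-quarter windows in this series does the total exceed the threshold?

Q1 2024–Q1 2025: 3,144 m³ + 75 m³ + 8,654 m³ + 115 m³ + 3,820 m³ = 15,808 m³ (over)
Q2 2024–Q2 2025: 75 m³ + 8,654 m³ + 115 m³ + 3,820 m³ + 68 m³ = 12,732 m³ (under)
Q3 2024–Q3 2025: 8,654 m³ + 115 m³ + 3,820 m³ + 68 m³ + 946 m³ = 13,603 m³ (under)
Q4 2024–Q4 2025: 115 m³ + 3,820 m³ + 68 m³ + 946 m³ + 3,253 m³ = 8,202 m³ (under)
Q1 2025–Q1 2026: 3,820 m³ + 68 m³ + 946 m³ + 3,253 m³ + 2,674 m³ = 10,761 m³ (under)
Q2 2025–Q2 2026: 68 m³ + 946 m³ + 3,253 m³ + 2,674 m³ + 6,925 m³ = 13,866 m³ (over)
Q3 2025–Q3 2026: 946 m³ + 3,253 m³ + 2,674 m³ + 6,925 m³ + 3,907 m³ = 17,705 m³ (over)
Q4 2025–Q4 2026: 3,253 m³ + 2,674 m³ + 6,925 m³ + 3,907 m³ + 2,236 m³ = 18,995 m³ (over)
Q1 2026–Q1 2027: 2,674 m³ + 6,925 m³ + 3,907 m³ + 2,236 m³ + 179 m³ = 15,921 m³ (over)
5 windows exceed the threshold.

5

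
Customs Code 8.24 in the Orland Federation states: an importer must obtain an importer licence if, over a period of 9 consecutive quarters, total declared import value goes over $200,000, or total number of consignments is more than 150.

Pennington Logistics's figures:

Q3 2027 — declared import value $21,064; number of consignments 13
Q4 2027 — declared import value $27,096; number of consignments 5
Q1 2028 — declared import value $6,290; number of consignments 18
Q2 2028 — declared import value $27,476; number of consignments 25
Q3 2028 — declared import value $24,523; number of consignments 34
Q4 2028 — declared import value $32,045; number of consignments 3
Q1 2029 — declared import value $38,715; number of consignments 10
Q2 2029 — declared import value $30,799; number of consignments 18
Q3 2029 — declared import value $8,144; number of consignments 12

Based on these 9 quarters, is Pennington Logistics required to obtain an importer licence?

Total declared import value: $21,064 + $27,096 + $6,290 + $27,476 + $24,523 + $32,045 + $38,715 + $30,799 + $8,144 = $216,152 (> $200,000).
Total number of consignments: 13 + 5 + 18 + 25 + 34 + 3 + 10 + 18 + 12 = 138 (≤ 150).
The test is 'or': at least one threshold is exceeded.

Yes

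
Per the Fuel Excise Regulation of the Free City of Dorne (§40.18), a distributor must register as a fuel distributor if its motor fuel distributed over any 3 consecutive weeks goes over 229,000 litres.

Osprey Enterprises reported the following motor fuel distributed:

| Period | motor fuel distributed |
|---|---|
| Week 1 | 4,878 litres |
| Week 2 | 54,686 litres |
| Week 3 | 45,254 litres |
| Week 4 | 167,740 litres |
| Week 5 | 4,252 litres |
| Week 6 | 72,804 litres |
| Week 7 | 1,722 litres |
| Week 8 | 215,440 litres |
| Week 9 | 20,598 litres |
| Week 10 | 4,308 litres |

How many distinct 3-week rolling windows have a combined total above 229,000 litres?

Week 1–Week 3: 4,878 litres + 54,686 litres + 45,254 litres = 104,818 litres (under)
Week 2–Week 4: 54,686 litres + 45,254 litres + 167,740 litres = 267,680 litres (over)
Week 3–Week 5: 45,254 litres + 167,740 litres + 4,252 litres = 217,246 litres (under)
Week 4–Week 6: 167,740 litres + 4,252 litres + 72,804 litres = 244,796 litres (over)
Week 5–Week 7: 4,252 litres + 72,804 litres + 1,722 litres = 78,778 litres (under)
Week 6–Week 8: 72,804 litres + 1,722 litres + 215,440 litres = 289,966 litres (over)
Week 7–Week 9: 1,722 litres + 215,440 litres + 20,598 litres = 237,760 litres (over)
Week 8–Week 10: 215,440 litres + 20,598 litres + 4,308 litres = 240,346 litres (over)
5 windows exceed the threshold.

5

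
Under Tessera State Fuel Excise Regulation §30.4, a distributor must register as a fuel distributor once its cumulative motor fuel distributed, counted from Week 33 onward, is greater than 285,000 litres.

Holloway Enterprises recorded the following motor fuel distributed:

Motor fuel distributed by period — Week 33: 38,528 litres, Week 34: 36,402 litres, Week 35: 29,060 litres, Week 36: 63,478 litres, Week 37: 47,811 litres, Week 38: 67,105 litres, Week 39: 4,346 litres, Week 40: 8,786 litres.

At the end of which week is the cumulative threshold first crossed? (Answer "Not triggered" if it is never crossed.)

Week 39

Through Week 33: 38,528 litres
Through Week 34: 74,930 litres
Through Week 35: 103,990 litres
Through Week 36: 167,468 litres
Through Week 37: 215,279 litres
Through Week 38: 282,384 litres
Through Week 39: 286,730 litres ← exceeds threshold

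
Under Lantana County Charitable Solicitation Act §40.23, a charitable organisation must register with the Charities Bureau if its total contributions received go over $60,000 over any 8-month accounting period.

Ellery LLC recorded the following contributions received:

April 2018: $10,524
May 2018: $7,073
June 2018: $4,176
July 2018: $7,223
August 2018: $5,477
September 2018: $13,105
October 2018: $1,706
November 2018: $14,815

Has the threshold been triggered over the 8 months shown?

Total contributions received: $10,524 + $7,073 + $4,176 + $7,223 + $5,477 + $13,105 + $1,706 + $14,815 = $64,099.
$64,099 > $60,000, so the threshold is exceeded.

Yes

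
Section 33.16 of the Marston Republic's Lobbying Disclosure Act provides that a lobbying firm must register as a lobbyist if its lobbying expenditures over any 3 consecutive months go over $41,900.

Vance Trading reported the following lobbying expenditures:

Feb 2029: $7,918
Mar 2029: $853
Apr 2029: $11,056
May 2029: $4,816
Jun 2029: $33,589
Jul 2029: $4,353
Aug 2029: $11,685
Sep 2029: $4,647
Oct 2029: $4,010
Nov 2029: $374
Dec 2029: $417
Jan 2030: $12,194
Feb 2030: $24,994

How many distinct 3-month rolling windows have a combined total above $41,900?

3

Feb 2029–Apr 2029: $7,918 + $853 + $11,056 = $19,827 (under)
Mar 2029–May 2029: $853 + $11,056 + $4,816 = $16,725 (under)
Apr 2029–Jun 2029: $11,056 + $4,816 + $33,589 = $49,461 (over)
May 2029–Jul 2029: $4,816 + $33,589 + $4,353 = $42,758 (over)
Jun 2029–Aug 2029: $33,589 + $4,353 + $11,685 = $49,627 (over)
Jul 2029–Sep 2029: $4,353 + $11,685 + $4,647 = $20,685 (under)
Aug 2029–Oct 2029: $11,685 + $4,647 + $4,010 = $20,342 (under)
Sep 2029–Nov 2029: $4,647 + $4,010 + $374 = $9,031 (under)
Oct 2029–Dec 2029: $4,010 + $374 + $417 = $4,801 (under)
Nov 2029–Jan 2030: $374 + $417 + $12,194 = $12,985 (under)
Dec 2029–Feb 2030: $417 + $12,194 + $24,994 = $37,605 (under)
3 windows exceed the threshold.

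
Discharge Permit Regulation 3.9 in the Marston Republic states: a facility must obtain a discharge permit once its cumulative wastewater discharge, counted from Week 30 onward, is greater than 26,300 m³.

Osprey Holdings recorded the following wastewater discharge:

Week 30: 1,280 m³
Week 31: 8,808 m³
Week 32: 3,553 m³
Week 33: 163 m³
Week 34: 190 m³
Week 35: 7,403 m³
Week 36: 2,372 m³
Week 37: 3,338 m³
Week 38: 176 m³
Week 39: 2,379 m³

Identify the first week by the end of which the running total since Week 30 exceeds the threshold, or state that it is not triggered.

Through Week 30: 1,280 m³
Through Week 31: 10,088 m³
Through Week 32: 13,641 m³
Through Week 33: 13,804 m³
Through Week 34: 13,994 m³
Through Week 35: 21,397 m³
Through Week 36: 23,769 m³
Through Week 37: 27,107 m³ ← exceeds threshold

Week 37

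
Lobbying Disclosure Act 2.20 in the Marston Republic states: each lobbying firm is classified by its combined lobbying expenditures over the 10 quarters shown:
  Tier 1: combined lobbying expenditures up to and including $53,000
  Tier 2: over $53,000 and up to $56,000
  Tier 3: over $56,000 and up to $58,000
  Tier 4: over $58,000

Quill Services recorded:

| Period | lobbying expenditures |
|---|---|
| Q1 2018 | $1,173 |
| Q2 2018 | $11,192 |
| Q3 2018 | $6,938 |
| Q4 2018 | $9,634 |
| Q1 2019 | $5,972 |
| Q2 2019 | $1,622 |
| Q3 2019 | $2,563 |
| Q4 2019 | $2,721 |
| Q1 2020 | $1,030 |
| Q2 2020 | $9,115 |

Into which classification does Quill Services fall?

Tier 1

Combined lobbying expenditures: $1,173 + $11,192 + $6,938 + $9,634 + $5,972 + $1,622 + $2,563 + $2,721 + $1,030 + $9,115 = $51,960.
$51,960 ≤ $53,000, so Tier 1 applies.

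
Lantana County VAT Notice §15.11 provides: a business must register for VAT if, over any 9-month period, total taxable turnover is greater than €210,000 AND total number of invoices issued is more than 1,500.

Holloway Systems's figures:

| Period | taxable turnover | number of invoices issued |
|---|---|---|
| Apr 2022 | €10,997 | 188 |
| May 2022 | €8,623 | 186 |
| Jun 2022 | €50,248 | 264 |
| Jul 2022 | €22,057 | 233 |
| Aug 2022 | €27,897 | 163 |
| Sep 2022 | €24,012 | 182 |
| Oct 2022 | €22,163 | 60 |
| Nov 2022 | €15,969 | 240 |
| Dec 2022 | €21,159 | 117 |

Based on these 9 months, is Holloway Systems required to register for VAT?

No

Total taxable turnover: €10,997 + €8,623 + €50,248 + €22,057 + €27,897 + €24,012 + €22,163 + €15,969 + €21,159 = €203,125 (≤ €210,000).
Total number of invoices issued: 188 + 186 + 264 + 233 + 163 + 182 + 60 + 240 + 117 = 1,633 (> 1,500).
The test is 'and': the rule requires both, and at least one is not exceeded.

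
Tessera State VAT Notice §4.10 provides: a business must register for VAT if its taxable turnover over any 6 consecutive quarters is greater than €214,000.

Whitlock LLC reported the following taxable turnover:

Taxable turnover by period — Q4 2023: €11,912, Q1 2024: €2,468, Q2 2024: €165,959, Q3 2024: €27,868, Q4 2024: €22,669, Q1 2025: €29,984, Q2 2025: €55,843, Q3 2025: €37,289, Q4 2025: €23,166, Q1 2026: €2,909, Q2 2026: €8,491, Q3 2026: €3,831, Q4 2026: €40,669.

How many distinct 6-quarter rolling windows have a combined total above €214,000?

Q4 2023–Q1 2025: €11,912 + €2,468 + €165,959 + €27,868 + €22,669 + €29,984 = €260,860 (over)
Q1 2024–Q2 2025: €2,468 + €165,959 + €27,868 + €22,669 + €29,984 + €55,843 = €304,791 (over)
Q2 2024–Q3 2025: €165,959 + €27,868 + €22,669 + €29,984 + €55,843 + €37,289 = €339,612 (over)
Q3 2024–Q4 2025: €27,868 + €22,669 + €29,984 + €55,843 + €37,289 + €23,166 = €196,819 (under)
Q4 2024–Q1 2026: €22,669 + €29,984 + €55,843 + €37,289 + €23,166 + €2,909 = €171,860 (under)
Q1 2025–Q2 2026: €29,984 + €55,843 + €37,289 + €23,166 + €2,909 + €8,491 = €157,682 (under)
Q2 2025–Q3 2026: €55,843 + €37,289 + €23,166 + €2,909 + €8,491 + €3,831 = €131,529 (under)
Q3 2025–Q4 2026: €37,289 + €23,166 + €2,909 + €8,491 + €3,831 + €40,669 = €116,355 (under)
3 windows exceed the threshold.

3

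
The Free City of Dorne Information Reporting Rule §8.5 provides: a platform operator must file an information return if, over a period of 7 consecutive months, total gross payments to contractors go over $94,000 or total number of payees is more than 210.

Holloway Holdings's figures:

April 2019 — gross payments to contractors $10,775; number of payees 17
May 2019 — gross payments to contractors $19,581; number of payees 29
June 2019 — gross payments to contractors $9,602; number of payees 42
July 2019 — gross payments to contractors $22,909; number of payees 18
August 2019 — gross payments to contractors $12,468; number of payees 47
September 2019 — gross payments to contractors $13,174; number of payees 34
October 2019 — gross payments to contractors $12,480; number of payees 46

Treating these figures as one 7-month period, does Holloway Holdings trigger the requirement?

Yes

Total gross payments to contractors: $10,775 + $19,581 + $9,602 + $22,909 + $12,468 + $13,174 + $12,480 = $100,989 (> $94,000).
Total number of payees: 17 + 29 + 42 + 18 + 47 + 34 + 46 = 233 (> 210).
The test is 'or': at least one threshold is exceeded.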